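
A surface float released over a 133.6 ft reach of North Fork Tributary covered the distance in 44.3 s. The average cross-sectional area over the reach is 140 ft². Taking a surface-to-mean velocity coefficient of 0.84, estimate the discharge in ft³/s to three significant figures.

v_surface = L / t̄ = 133.6 / 44.3 = 3.016 ft/s
v_mean = 0.84 × 3.016 = 2.533 ft/s
Q = A × v_mean = 140 × 2.533 = 354.7 ft³/s

355 ft³/s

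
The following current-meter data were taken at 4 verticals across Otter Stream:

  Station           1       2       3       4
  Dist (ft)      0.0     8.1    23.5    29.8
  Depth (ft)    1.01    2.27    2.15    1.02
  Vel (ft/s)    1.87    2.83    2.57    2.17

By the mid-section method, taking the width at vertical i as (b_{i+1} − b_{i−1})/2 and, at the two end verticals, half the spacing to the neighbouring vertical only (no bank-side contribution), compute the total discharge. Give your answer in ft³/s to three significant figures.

150 ft³/s

w_1 = (8.1 − 0.0)/2 = 4.05 ft; q_1 = 1.87 × 1.01 × 4.05 = 7.649 ft³/s
w_2 = (23.5 − 0.0)/2 = 11.75 ft; q_2 = 2.83 × 2.27 × 11.75 = 75.48 ft³/s
w_3 = (29.8 − 8.1)/2 = 10.85 ft; q_3 = 2.57 × 2.15 × 10.85 = 59.95 ft³/s
w_4 = (29.8 − 23.5)/2 = 3.15 ft; q_4 = 2.17 × 1.02 × 3.15 = 6.972 ft³/s
Q = Σ qᵢ = 150.1 ft³/s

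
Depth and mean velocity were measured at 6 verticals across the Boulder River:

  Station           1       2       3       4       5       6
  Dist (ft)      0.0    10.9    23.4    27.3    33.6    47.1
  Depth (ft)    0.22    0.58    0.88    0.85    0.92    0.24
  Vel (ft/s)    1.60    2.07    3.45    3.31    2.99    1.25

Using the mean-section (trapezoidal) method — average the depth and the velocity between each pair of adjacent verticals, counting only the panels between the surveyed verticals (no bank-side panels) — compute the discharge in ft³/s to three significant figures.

Panel 1-2: Δb = 10.9 ft, d̄ = (0.22+0.58)/2 = 0.4, v̄ = (1.60+2.07)/2 = 1.835 → q = 10.9×0.4×1.835 = 8.001 ft³/s
Panel 2-3: Δb = 12.5 ft, d̄ = (0.58+0.88)/2 = 0.73, v̄ = (2.07+3.45)/2 = 2.76 → q = 12.5×0.73×2.76 = 25.19 ft³/s
Panel 3-4: Δb = 3.9 ft, d̄ = (0.88+0.85)/2 = 0.865, v̄ = (3.45+3.31)/2 = 3.38 → q = 3.9×0.865×3.38 = 11.40 ft³/s
Panel 4-5: Δb = 6.3 ft, d̄ = (0.85+0.92)/2 = 0.885, v̄ = (3.31+2.99)/2 = 3.15 → q = 6.3×0.885×3.15 = 17.56 ft³/s
Panel 5-6: Δb = 13.5 ft, d̄ = (0.92+0.24)/2 = 0.58, v̄ = (2.99+1.25)/2 = 2.12 → q = 13.5×0.58×2.12 = 16.60 ft³/s
Q = Σ q = 78.75 ft³/s

78.8 ft³/s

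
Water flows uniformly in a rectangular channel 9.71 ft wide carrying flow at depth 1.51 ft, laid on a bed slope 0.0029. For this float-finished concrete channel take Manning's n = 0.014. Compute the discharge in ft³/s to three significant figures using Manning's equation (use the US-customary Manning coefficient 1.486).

92.1 ft³/s

A = b·y = 9.71 × 1.51 = 14.66 ft²
P = b + 2y = 9.71 + 2×1.51 = 12.73 ft
R = A/P = 14.66/12.73 = 1.152 ft
Q = (1.486/n)·A·R^(2/3)·S^(1/2) = (1.486/0.014) × 14.66 × 1.152^(2/3) × 0.0029^(1/2) = 92.09 ft³/s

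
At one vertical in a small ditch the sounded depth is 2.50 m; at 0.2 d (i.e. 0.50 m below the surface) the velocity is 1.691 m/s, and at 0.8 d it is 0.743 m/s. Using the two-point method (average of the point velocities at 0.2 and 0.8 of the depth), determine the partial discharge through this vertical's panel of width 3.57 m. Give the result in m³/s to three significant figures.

v̄ = (1.691 + 0.743) / 2 = 1.217 m/s
q = v̄ × d × w = 1.217 × 2.50 × 3.57 = 10.86 m³/s

10.9 m³/s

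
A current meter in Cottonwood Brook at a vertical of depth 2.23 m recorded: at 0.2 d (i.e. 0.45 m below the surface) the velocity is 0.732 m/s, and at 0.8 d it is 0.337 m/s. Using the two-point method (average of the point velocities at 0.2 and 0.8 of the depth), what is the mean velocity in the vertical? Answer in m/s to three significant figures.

0.535 m/s

v̄ = (0.732 + 0.337) / 2 = 0.5345 m/s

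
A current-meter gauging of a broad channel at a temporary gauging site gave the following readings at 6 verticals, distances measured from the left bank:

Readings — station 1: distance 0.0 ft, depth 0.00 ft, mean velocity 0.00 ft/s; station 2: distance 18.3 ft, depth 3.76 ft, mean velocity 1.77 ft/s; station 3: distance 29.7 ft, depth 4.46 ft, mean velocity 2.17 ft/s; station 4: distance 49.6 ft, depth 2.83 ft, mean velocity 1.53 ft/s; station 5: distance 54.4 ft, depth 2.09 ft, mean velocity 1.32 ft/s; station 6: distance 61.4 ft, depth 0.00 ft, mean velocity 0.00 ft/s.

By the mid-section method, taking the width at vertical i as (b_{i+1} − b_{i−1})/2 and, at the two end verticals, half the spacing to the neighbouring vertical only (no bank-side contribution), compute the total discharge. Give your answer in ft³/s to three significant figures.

320 ft³/s

w_2 = (29.7 − 0.0)/2 = 14.85 ft; q_2 = 1.77 × 3.76 × 14.85 = 98.83 ft³/s
w_3 = (49.6 − 18.3)/2 = 15.65 ft; q_3 = 2.17 × 4.46 × 15.65 = 151.5 ft³/s
w_4 = (54.4 − 29.7)/2 = 12.35 ft; q_4 = 1.53 × 2.83 × 12.35 = 53.47 ft³/s
w_5 = (61.4 − 49.6)/2 = 5.9 ft; q_5 = 1.32 × 2.09 × 5.9 = 16.28 ft³/s
Stations 1, 6 contribute zero (depth or velocity is 0).
Q = Σ qᵢ = 320.0 ft³/s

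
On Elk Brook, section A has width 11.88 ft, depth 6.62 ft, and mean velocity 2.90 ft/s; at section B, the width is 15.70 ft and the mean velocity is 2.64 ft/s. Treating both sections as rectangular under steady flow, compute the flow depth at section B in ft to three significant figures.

Q = A₁V₁ = (11.88×6.62) × 2.90 = 228.1 ft³/s
d₂ = Q/(b₂ V₂) = 228.1/(15.70×2.64) = 5.503 ft

5.50 ft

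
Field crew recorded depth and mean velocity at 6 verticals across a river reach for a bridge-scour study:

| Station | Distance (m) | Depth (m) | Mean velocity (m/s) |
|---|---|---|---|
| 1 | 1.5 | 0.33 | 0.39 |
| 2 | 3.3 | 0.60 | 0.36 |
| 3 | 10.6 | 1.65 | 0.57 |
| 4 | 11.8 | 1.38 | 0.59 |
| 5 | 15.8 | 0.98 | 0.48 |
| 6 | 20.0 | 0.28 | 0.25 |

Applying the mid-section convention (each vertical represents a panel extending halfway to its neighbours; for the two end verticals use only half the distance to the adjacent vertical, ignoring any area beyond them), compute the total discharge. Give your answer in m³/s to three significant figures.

9.29 m³/s

w_1 = (3.3 − 1.5)/2 = 0.9 m; q_1 = 0.39 × 0.33 × 0.9 = 0.1158 m³/s
w_2 = (10.6 − 1.5)/2 = 4.55 m; q_2 = 0.36 × 0.60 × 4.55 = 0.9828 m³/s
w_3 = (11.8 − 3.3)/2 = 4.25 m; q_3 = 0.57 × 1.65 × 4.25 = 3.997 m³/s
w_4 = (15.8 − 10.6)/2 = 2.6 m; q_4 = 0.59 × 1.38 × 2.6 = 2.117 m³/s
w_5 = (20.0 − 11.8)/2 = 4.1 m; q_5 = 0.48 × 0.98 × 4.1 = 1.929 m³/s
w_6 = (20.0 − 15.8)/2 = 2.1 m; q_6 = 0.25 × 0.28 × 2.1 = 0.1470 m³/s
Q = Σ qᵢ = 9.288 m³/s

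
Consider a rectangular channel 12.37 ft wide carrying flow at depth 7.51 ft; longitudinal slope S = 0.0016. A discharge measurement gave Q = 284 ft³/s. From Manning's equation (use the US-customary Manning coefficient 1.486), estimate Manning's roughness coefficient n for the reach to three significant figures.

A = b·y = 12.37 × 7.51 = 92.90 ft²
P = b + 2y = 12.37 + 2×7.51 = 27.39 ft
R = A/P = 92.90/27.39 = 3.392 ft
n = (1.486/Q)·A·R^(2/3)·S^(1/2) = (1.486/284) × 92.90 × 2.257 × 0.04000 = 0.04389

0.0439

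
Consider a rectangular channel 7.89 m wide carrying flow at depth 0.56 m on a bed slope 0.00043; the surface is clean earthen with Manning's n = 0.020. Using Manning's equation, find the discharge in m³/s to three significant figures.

A = b·y = 7.89 × 0.56 = 4.418 m²
P = b + 2y = 7.89 + 2×0.56 = 9.010 m
R = A/P = 4.418/9.010 = 0.4904 m
Q = (1/n)·A·R^(2/3)·S^(1/2) = (1/0.020) × 4.418 × 0.4904^(2/3) × 0.00043^(1/2) = 2.849 m³/s

2.85 m³/s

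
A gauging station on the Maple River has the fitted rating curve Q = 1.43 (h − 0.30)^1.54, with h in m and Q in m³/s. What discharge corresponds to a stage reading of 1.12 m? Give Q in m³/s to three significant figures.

Q = 1.43 × (1.12 − 0.30)^1.54 = 1.43 × 0.82^1.54 = 1.053 m³/s

1.05 m³/s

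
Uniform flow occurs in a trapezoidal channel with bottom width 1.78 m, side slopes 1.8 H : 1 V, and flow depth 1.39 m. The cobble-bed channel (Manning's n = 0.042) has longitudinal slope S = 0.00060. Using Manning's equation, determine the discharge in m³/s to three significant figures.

2.97 m³/s

A = (b + z·y)·y = (1.78 + 1.8×1.39)×1.39 = 5.952 m²
P = b + 2y√(1+z²) = 1.78 + 2×1.39×√(1+1.8²) = 7.504 m
R = A/P = 5.952/7.504 = 0.7931 m
Q = (1/n)·A·R^(2/3)·S^(1/2) = (1/0.042) × 5.952 × 0.7931^(2/3) × 0.00060^(1/2) = 2.974 m³/s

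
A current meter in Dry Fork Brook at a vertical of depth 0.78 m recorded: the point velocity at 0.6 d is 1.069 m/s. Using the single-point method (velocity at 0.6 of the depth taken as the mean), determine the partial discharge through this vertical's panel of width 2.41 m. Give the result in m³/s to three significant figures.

v̄ = v₀.₆ = 1.069 m/s
q = v̄ × d × w = 1.069 × 0.78 × 2.41 = 2.010 m³/s

2.01 m³/s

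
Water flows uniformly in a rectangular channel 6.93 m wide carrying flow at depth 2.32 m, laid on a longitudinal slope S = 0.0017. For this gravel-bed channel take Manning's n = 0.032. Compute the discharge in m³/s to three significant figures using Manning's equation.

A = b·y = 6.93 × 2.32 = 16.08 m²
P = b + 2y = 6.93 + 2×2.32 = 11.57 m
R = A/P = 16.08/11.57 = 1.390 m
Q = (1/n)·A·R^(2/3)·S^(1/2) = (1/0.032) × 16.08 × 1.390^(2/3) × 0.0017^(1/2) = 25.80 m³/s

25.8 m³/s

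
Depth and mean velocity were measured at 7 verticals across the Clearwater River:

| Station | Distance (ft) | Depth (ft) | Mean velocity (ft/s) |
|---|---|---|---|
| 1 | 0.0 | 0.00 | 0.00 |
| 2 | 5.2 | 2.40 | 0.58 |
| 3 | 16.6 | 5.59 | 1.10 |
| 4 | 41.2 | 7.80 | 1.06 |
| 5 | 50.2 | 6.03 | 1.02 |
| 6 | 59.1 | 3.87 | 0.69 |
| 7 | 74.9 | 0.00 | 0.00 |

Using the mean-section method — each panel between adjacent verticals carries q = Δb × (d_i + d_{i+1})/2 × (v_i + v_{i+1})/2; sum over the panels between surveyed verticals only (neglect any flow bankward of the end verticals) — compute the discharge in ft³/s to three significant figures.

Panel 1-2: Δb = 5.2 ft, d̄ = (0.00+2.40)/2 = 1.2, v̄ = (0.00+0.58)/2 = 0.29 → q = 5.2×1.2×0.29 = 1.810 ft³/s
Panel 2-3: Δb = 11.4 ft, d̄ = (2.40+5.59)/2 = 3.995, v̄ = (0.58+1.10)/2 = 0.84 → q = 11.4×3.995×0.84 = 38.26 ft³/s
Panel 3-4: Δb = 24.6 ft, d̄ = (5.59+7.80)/2 = 6.695, v̄ = (1.10+1.06)/2 = 1.08 → q = 24.6×6.695×1.08 = 177.9 ft³/s
Panel 4-5: Δb = 9 ft, d̄ = (7.80+6.03)/2 = 6.915, v̄ = (1.06+1.02)/2 = 1.04 → q = 9×6.915×1.04 = 64.72 ft³/s
Panel 5-6: Δb = 8.9 ft, d̄ = (6.03+3.87)/2 = 4.95, v̄ = (1.02+0.69)/2 = 0.855 → q = 8.9×4.95×0.855 = 37.67 ft³/s
Panel 6-7: Δb = 15.8 ft, d̄ = (3.87+0.00)/2 = 1.935, v̄ = (0.69+0.00)/2 = 0.345 → q = 15.8×1.935×0.345 = 10.55 ft³/s
Q = Σ q = 330.9 ft³/s

331 ft³/s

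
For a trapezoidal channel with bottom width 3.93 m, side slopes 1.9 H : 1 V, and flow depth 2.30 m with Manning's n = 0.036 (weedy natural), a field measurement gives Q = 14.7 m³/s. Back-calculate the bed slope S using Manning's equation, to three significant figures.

A = (b + z·y)·y = (3.93 + 1.9×2.30)×2.30 = 19.09 m²
P = b + 2y√(1+z²) = 3.93 + 2×2.30×√(1+1.9²) = 13.81 m
R = A/P = 19.09/13.81 = 1.383 m
S = (Q·n / (1·A·R^(2/3)))² = (14.7×0.036 / (1×19.09×1.241))² = 0.0004989

0.000499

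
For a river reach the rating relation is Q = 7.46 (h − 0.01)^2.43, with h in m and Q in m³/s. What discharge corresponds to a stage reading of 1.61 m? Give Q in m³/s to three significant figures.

23.4 m³/s

Q = 7.46 × (1.61 − 0.01)^2.43 = 7.46 × 1.6^2.43 = 23.37 m³/s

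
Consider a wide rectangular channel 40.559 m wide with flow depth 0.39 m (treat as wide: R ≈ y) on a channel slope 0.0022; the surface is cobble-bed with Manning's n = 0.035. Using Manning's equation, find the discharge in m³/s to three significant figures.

11.3 m³/s

A = b·y = 40.559 × 0.39 = 15.82 m²
Wide channel: R ≈ y = 0.39 m
Q = (1/n)·A·R^(2/3)·S^(1/2) = (1/0.035) × 15.82 × 0.3900^(2/3) × 0.0022^(1/2) = 11.32 m³/s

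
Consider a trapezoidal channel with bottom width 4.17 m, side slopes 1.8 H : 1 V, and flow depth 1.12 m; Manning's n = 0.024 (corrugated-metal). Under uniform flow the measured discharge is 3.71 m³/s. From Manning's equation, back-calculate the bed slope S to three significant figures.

0.000227

A = (b + z·y)·y = (4.17 + 1.8×1.12)×1.12 = 6.928 m²
P = b + 2y√(1+z²) = 4.17 + 2×1.12×√(1+1.8²) = 8.782 m
R = A/P = 6.928/8.782 = 0.7889 m
S = (Q·n / (1·A·R^(2/3)))² = (3.71×0.024 / (1×6.928×0.8538))² = 0.0002266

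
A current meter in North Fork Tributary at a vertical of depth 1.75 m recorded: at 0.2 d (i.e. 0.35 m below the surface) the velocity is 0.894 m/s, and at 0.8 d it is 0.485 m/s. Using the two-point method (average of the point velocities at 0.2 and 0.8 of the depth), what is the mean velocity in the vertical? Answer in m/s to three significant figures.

0.690 m/s

v̄ = (0.894 + 0.485) / 2 = 0.6895 m/s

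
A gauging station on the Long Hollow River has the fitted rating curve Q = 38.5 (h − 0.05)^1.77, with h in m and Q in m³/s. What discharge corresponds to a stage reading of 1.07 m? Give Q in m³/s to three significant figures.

Q = 38.5 × (1.07 − 0.05)^1.77 = 38.5 × 1.02^1.77 = 39.87 m³/s

39.9 m³/s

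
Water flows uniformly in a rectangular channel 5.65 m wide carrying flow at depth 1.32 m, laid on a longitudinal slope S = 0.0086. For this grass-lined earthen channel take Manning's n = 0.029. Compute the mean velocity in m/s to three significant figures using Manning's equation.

A = b·y = 5.65 × 1.32 = 7.458 m²
P = b + 2y = 5.65 + 2×1.32 = 8.290 m
R = A/P = 7.458/8.290 = 0.8996 m
Q = (1/n)·A·R^(2/3)·S^(1/2) = (1/0.029) × 7.458 × 0.8996^(2/3) × 0.0086^(1/2) = 22.23 m³/s
V = Q/A = 22.23/7.458 = 2.980 m/s

2.98 m/s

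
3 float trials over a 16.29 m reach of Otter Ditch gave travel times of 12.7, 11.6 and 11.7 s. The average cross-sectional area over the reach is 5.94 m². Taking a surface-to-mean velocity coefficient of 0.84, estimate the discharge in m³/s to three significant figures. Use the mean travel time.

6.77 m³/s

t̄ = (12.7 + 11.6 + 11.7) / 3 = 12 s
v_surface = L / t̄ = 16.29 / 12 = 1.358 m/s
v_mean = 0.84 × 1.358 = 1.140 m/s
Q = A × v_mean = 5.94 × 1.140 = 6.773 m³/s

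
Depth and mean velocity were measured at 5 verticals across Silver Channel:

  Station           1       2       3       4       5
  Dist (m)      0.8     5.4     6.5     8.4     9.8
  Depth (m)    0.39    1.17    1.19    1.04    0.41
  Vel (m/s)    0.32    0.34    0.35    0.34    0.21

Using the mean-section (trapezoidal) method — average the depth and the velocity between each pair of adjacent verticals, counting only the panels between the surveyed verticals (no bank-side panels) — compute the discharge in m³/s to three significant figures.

Panel 1-2: Δb = 4.6 m, d̄ = (0.39+1.17)/2 = 0.78, v̄ = (0.32+0.34)/2 = 0.33 → q = 4.6×0.78×0.33 = 1.184 m³/s
Panel 2-3: Δb = 1.1 m, d̄ = (1.17+1.19)/2 = 1.18, v̄ = (0.34+0.35)/2 = 0.345 → q = 1.1×1.18×0.345 = 0.4478 m³/s
Panel 3-4: Δb = 1.9 m, d̄ = (1.19+1.04)/2 = 1.115, v̄ = (0.35+0.34)/2 = 0.345 → q = 1.9×1.115×0.345 = 0.7309 m³/s
Panel 4-5: Δb = 1.4 m, d̄ = (1.04+0.41)/2 = 0.725, v̄ = (0.34+0.21)/2 = 0.275 → q = 1.4×0.725×0.275 = 0.2791 m³/s
Q = Σ q = 2.642 m³/s

2.64 m³/s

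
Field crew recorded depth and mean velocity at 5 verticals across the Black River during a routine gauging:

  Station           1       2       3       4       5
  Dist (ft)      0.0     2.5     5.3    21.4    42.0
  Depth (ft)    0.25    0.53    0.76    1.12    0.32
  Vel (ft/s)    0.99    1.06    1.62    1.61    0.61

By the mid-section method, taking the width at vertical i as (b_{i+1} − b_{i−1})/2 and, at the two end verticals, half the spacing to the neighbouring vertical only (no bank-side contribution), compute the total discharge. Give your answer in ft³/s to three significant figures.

48.5 ft³/s

w_1 = (2.5 − 0.0)/2 = 1.25 ft; q_1 = 0.99 × 0.25 × 1.25 = 0.3094 ft³/s
w_2 = (5.3 − 0.0)/2 = 2.65 ft; q_2 = 1.06 × 0.53 × 2.65 = 1.489 ft³/s
w_3 = (21.4 − 2.5)/2 = 9.45 ft; q_3 = 1.62 × 0.76 × 9.45 = 11.63 ft³/s
w_4 = (42.0 − 5.3)/2 = 18.35 ft; q_4 = 1.61 × 1.12 × 18.35 = 33.09 ft³/s
w_5 = (42.0 − 21.4)/2 = 10.3 ft; q_5 = 0.61 × 0.32 × 10.3 = 2.011 ft³/s
Q = Σ qᵢ = 48.53 ft³/s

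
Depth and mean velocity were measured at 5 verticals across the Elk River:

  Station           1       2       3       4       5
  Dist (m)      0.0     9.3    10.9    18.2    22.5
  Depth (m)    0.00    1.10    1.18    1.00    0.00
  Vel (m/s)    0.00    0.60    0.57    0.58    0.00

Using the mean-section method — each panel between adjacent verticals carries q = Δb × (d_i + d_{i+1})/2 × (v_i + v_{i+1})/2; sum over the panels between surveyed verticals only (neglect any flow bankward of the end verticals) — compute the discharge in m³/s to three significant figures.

7.80 m³/s

Panel 1-2: Δb = 9.3 m, d̄ = (0.00+1.10)/2 = 0.55, v̄ = (0.00+0.60)/2 = 0.3 → q = 9.3×0.55×0.3 = 1.535 m³/s
Panel 2-3: Δb = 1.6 m, d̄ = (1.10+1.18)/2 = 1.14, v̄ = (0.60+0.57)/2 = 0.585 → q = 1.6×1.14×0.585 = 1.067 m³/s
Panel 3-4: Δb = 7.3 m, d̄ = (1.18+1.00)/2 = 1.09, v̄ = (0.57+0.58)/2 = 0.575 → q = 7.3×1.09×0.575 = 4.575 m³/s
Panel 4-5: Δb = 4.3 m, d̄ = (1.00+0.00)/2 = 0.5, v̄ = (0.58+0.00)/2 = 0.29 → q = 4.3×0.5×0.29 = 0.6235 m³/s
Q = Σ q = 7.800 m³/s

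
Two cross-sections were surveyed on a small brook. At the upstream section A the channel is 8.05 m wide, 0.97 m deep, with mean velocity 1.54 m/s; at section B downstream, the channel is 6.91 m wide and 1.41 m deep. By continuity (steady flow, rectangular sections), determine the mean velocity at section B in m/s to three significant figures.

Q = A₁V₁ = (8.05×0.97) × 1.54 = 12.03 m³/s
A₂ = 6.91 × 1.41 = 9.743 m²
V₂ = Q/A₂ = 12.03/9.743 = 1.234 m/s

1.23 m/s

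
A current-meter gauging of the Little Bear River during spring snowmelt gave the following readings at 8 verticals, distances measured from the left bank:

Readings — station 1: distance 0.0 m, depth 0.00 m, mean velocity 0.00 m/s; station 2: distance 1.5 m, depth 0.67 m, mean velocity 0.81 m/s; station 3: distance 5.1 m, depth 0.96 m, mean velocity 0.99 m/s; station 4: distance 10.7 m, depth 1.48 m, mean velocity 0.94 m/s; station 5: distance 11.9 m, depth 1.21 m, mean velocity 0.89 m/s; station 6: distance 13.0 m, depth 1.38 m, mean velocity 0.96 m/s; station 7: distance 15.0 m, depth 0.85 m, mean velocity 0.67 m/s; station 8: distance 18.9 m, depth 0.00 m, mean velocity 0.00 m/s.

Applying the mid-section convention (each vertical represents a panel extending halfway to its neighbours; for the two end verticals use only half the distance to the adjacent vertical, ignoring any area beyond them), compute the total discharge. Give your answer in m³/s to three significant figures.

15.5 m³/s

w_2 = (5.1 − 0.0)/2 = 2.55 m; q_2 = 0.81 × 0.67 × 2.55 = 1.384 m³/s
w_3 = (10.7 − 1.5)/2 = 4.6 m; q_3 = 0.99 × 0.96 × 4.6 = 4.372 m³/s
w_4 = (11.9 − 5.1)/2 = 3.4 m; q_4 = 0.94 × 1.48 × 3.4 = 4.730 m³/s
w_5 = (13.0 − 10.7)/2 = 1.15 m; q_5 = 0.89 × 1.21 × 1.15 = 1.238 m³/s
w_6 = (15.0 − 11.9)/2 = 1.55 m; q_6 = 0.96 × 1.38 × 1.55 = 2.053 m³/s
w_7 = (18.9 − 13.0)/2 = 2.95 m; q_7 = 0.67 × 0.85 × 2.95 = 1.680 m³/s
Stations 1, 8 contribute zero (depth or velocity is 0).
Q = Σ qᵢ = 15.46 m³/s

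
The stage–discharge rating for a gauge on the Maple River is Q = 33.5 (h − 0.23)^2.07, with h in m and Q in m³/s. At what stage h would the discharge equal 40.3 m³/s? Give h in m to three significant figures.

h − h₀ = (Q/C)^(1/b) = (40.3/33.5)^(1/2.07) = 1.093 m
h = 0.23 + 1.093 = 1.323 m

1.32 m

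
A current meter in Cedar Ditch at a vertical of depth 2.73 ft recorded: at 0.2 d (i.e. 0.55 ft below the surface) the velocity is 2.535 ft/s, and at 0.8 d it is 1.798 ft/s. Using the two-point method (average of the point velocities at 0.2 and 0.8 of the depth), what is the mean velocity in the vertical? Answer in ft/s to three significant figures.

v̄ = (2.535 + 1.798) / 2 = 2.167 ft/s

2.17 ft/s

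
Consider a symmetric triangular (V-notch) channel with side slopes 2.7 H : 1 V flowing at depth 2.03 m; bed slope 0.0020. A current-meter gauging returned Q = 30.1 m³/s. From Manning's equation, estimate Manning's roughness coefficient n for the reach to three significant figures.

A = z·y² = 2.7×2.03² = 11.13 m²
P = 2y√(1+z²) = 2×2.03×√(1+2.7²) = 11.69 m
R = A/P = 11.13/11.69 = 0.9518 m
n = (1/Q)·A·R^(2/3)·S^(1/2) = (1/30.1) × 11.13 × 0.9676 × 0.04472 = 0.01600

0.0160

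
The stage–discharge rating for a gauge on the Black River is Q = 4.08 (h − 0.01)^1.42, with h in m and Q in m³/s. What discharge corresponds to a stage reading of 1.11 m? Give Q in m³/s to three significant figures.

4.67 m³/s

Q = 4.08 × (1.11 − 0.01)^1.42 = 4.08 × 1.1^1.42 = 4.671 m³/s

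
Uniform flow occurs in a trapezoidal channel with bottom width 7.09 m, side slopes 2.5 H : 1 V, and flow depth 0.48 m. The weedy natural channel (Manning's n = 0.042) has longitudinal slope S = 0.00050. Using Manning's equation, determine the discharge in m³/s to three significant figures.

A = (b + z·y)·y = (7.09 + 2.5×0.48)×0.48 = 3.979 m²
P = b + 2y√(1+z²) = 7.09 + 2×0.48×√(1+2.5²) = 9.675 m
R = A/P = 3.979/9.675 = 0.4113 m
Q = (1/n)·A·R^(2/3)·S^(1/2) = (1/0.042) × 3.979 × 0.4113^(2/3) × 0.00050^(1/2) = 1.172 m³/s

1.17 m³/s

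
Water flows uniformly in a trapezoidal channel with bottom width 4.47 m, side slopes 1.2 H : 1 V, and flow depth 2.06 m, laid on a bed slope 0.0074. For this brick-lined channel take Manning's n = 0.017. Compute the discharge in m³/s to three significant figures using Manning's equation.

A = (b + z·y)·y = (4.47 + 1.2×2.06)×2.06 = 14.30 m²
P = b + 2y√(1+z²) = 4.47 + 2×2.06×√(1+1.2²) = 10.91 m
R = A/P = 14.30/10.91 = 1.311 m
Q = (1/n)·A·R^(2/3)·S^(1/2) = (1/0.017) × 14.30 × 1.311^(2/3) × 0.0074^(1/2) = 86.69 m³/s

86.7 m³/s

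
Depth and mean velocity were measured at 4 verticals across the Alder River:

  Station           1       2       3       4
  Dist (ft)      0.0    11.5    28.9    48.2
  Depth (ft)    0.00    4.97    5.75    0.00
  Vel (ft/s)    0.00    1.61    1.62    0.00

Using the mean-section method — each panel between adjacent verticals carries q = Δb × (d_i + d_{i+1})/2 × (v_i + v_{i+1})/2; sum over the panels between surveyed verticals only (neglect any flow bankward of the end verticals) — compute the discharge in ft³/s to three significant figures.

219 ft³/s

Panel 1-2: Δb = 11.5 ft, d̄ = (0.00+4.97)/2 = 2.485, v̄ = (0.00+1.61)/2 = 0.805 → q = 11.5×2.485×0.805 = 23.00 ft³/s
Panel 2-3: Δb = 17.4 ft, d̄ = (4.97+5.75)/2 = 5.36, v̄ = (1.61+1.62)/2 = 1.615 → q = 17.4×5.36×1.615 = 150.6 ft³/s
Panel 3-4: Δb = 19.3 ft, d̄ = (5.75+0.00)/2 = 2.875, v̄ = (1.62+0.00)/2 = 0.81 → q = 19.3×2.875×0.81 = 44.94 ft³/s
Q = Σ q = 218.6 ft³/s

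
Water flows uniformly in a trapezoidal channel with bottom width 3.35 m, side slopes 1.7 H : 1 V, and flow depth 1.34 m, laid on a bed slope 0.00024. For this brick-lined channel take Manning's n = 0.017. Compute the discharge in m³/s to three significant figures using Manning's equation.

6.28 m³/s

A = (b + z·y)·y = (3.35 + 1.7×1.34)×1.34 = 7.542 m²
P = b + 2y√(1+z²) = 3.35 + 2×1.34×√(1+1.7²) = 8.636 m
R = A/P = 7.542/8.636 = 0.8733 m
Q = (1/n)·A·R^(2/3)·S^(1/2) = (1/0.017) × 7.542 × 0.8733^(2/3) × 0.00024^(1/2) = 6.279 m³/s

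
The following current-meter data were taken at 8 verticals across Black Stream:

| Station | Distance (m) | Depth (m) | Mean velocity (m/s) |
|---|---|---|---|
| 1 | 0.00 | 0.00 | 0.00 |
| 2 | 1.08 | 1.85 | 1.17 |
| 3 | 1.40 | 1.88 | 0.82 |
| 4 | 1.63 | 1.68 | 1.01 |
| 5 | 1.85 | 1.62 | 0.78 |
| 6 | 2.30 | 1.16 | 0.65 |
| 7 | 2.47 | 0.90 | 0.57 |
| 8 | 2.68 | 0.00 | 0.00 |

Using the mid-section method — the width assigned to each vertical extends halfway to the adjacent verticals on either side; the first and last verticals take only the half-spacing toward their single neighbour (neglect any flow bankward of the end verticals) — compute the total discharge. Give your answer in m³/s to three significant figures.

w_2 = (1.40 − 0.00)/2 = 0.7 m; q_2 = 1.17 × 1.85 × 0.7 = 1.515 m³/s
w_3 = (1.63 − 1.08)/2 = 0.275 m; q_3 = 0.82 × 1.88 × 0.275 = 0.4239 m³/s
w_4 = (1.85 − 1.40)/2 = 0.225 m; q_4 = 1.01 × 1.68 × 0.225 = 0.3818 m³/s
w_5 = (2.30 − 1.63)/2 = 0.335 m; q_5 = 0.78 × 1.62 × 0.335 = 0.4233 m³/s
w_6 = (2.47 − 1.85)/2 = 0.31 m; q_6 = 0.65 × 1.16 × 0.31 = 0.2337 m³/s
w_7 = (2.68 − 2.30)/2 = 0.19 m; q_7 = 0.57 × 0.90 × 0.19 = 0.09747 m³/s
Stations 1, 8 contribute zero (depth or velocity is 0).
Q = Σ qᵢ = 3.075 m³/s

3.08 m³/s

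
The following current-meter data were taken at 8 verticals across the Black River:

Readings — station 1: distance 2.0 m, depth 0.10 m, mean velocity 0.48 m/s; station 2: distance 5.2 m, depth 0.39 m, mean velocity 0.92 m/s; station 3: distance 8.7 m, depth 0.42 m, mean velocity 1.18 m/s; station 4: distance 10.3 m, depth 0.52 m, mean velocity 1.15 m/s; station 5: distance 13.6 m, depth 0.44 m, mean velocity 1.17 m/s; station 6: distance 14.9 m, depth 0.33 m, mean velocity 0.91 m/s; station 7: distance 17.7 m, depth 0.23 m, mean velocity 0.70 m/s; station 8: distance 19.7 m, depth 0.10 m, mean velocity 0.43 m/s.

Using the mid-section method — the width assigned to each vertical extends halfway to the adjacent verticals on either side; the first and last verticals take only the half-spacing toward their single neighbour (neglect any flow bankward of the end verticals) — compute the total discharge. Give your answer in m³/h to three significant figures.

w_1 = (5.2 − 2.0)/2 = 1.6 m; q_1 = 0.48 × 0.10 × 1.6 = 0.07680 m³/s
w_2 = (8.7 − 2.0)/2 = 3.35 m; q_2 = 0.92 × 0.39 × 3.35 = 1.202 m³/s
w_3 = (10.3 − 5.2)/2 = 2.55 m; q_3 = 1.18 × 0.42 × 2.55 = 1.264 m³/s
w_4 = (13.6 − 8.7)/2 = 2.45 m; q_4 = 1.15 × 0.52 × 2.45 = 1.465 m³/s
w_5 = (14.9 − 10.3)/2 = 2.3 m; q_5 = 1.17 × 0.44 × 2.3 = 1.184 m³/s
w_6 = (17.7 − 13.6)/2 = 2.05 m; q_6 = 0.91 × 0.33 × 2.05 = 0.6156 m³/s
w_7 = (19.7 − 14.9)/2 = 2.4 m; q_7 = 0.70 × 0.23 × 2.4 = 0.3864 m³/s
w_8 = (19.7 − 17.7)/2 = 1 m; q_8 = 0.43 × 0.10 × 1 = 0.04300 m³/s
Q = Σ qᵢ = 6.237 m³/s
= 6.237 × 3600 = 22450 m³/h

22500 m³/h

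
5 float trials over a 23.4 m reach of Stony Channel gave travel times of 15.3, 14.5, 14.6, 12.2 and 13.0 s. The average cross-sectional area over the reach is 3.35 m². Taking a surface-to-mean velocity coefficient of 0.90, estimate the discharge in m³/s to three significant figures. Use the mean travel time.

5.07 m³/s

t̄ = (15.3 + 14.5 + 14.6 + 12.2 + 13.0) / 5 = 13.92 s
v_surface = L / t̄ = 23.4 / 13.92 = 1.681 m/s
v_mean = 0.90 × 1.681 = 1.513 m/s
Q = A × v_mean = 3.35 × 1.513 = 5.068 m³/s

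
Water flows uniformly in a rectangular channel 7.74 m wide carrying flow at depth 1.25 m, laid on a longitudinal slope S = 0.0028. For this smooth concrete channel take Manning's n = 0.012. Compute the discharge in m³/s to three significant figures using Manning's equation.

A = b·y = 7.74 × 1.25 = 9.675 m²
P = b + 2y = 7.74 + 2×1.25 = 10.24 m
R = A/P = 9.675/10.24 = 0.9448 m
Q = (1/n)·A·R^(2/3)·S^(1/2) = (1/0.012) × 9.675 × 0.9448^(2/3) × 0.0028^(1/2) = 41.08 m³/s

41.1 m³/s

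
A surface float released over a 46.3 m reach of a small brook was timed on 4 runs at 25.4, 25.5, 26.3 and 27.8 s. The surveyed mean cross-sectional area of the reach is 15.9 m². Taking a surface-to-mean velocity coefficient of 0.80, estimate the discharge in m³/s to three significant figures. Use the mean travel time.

t̄ = (25.4 + 25.5 + 26.3 + 27.8) / 4 = 26.25 s
v_surface = L / t̄ = 46.3 / 26.25 = 1.764 m/s
v_mean = 0.80 × 1.764 = 1.411 m/s
Q = A × v_mean = 15.9 × 1.411 = 22.44 m³/s

22.4 m³/s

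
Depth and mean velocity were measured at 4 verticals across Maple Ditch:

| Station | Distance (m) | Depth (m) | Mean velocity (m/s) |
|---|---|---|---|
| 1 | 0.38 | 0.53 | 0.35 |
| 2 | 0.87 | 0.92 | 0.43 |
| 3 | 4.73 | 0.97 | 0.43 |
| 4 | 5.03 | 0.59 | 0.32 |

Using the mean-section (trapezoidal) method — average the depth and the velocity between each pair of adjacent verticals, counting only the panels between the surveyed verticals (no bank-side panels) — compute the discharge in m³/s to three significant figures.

Panel 1-2: Δb = 0.49 m, d̄ = (0.53+0.92)/2 = 0.725, v̄ = (0.35+0.43)/2 = 0.39 → q = 0.49×0.725×0.39 = 0.1385 m³/s
Panel 2-3: Δb = 3.86 m, d̄ = (0.92+0.97)/2 = 0.945, v̄ = (0.43+0.43)/2 = 0.43 → q = 3.86×0.945×0.43 = 1.569 m³/s
Panel 3-4: Δb = 0.3 m, d̄ = (0.97+0.59)/2 = 0.78, v̄ = (0.43+0.32)/2 = 0.375 → q = 0.3×0.78×0.375 = 0.08775 m³/s
Q = Σ q = 1.795 m³/s

1.79 m³/s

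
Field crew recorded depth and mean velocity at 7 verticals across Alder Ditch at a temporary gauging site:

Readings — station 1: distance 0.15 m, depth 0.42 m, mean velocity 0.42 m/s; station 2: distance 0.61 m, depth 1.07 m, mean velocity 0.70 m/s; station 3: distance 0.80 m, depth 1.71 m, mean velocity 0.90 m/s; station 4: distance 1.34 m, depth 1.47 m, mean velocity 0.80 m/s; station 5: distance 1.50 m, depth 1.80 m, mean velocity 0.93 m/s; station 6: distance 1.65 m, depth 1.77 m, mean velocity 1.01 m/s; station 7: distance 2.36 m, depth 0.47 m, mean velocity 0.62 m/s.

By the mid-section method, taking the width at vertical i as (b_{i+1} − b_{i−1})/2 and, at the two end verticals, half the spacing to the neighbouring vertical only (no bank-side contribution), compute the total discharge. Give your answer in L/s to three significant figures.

w_1 = (0.61 − 0.15)/2 = 0.23 m; q_1 = 0.42 × 0.42 × 0.23 = 0.04057 m³/s
w_2 = (0.80 − 0.15)/2 = 0.325 m; q_2 = 0.70 × 1.07 × 0.325 = 0.2434 m³/s
w_3 = (1.34 − 0.61)/2 = 0.365 m; q_3 = 0.90 × 1.71 × 0.365 = 0.5617 m³/s
w_4 = (1.50 − 0.80)/2 = 0.35 m; q_4 = 0.80 × 1.47 × 0.35 = 0.4116 m³/s
w_5 = (1.65 − 1.34)/2 = 0.155 m; q_5 = 0.93 × 1.80 × 0.155 = 0.2595 m³/s
w_6 = (2.36 − 1.50)/2 = 0.43 m; q_6 = 1.01 × 1.77 × 0.43 = 0.7687 m³/s
w_7 = (2.36 − 1.65)/2 = 0.355 m; q_7 = 0.62 × 0.47 × 0.355 = 0.1034 m³/s
Q = Σ qᵢ = 2.389 m³/s
= 2.389 × 1000 = 2389 L/s

2390 L/s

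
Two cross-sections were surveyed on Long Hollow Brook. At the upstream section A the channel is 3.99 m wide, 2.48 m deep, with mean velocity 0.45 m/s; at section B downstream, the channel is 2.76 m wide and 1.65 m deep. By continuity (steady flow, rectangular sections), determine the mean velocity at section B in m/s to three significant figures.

0.978 m/s

Q = A₁V₁ = (3.99×2.48) × 0.45 = 4.453 m³/s
A₂ = 2.76 × 1.65 = 4.554 m²
V₂ = Q/A₂ = 4.453/4.554 = 0.9778 m/s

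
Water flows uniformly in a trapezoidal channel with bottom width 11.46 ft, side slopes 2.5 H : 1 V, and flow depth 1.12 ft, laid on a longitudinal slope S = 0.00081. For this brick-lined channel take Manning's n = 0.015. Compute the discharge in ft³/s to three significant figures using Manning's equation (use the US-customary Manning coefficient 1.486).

42.4 ft³/s

A = (b + z·y)·y = (11.46 + 2.5×1.12)×1.12 = 15.97 ft²
P = b + 2y√(1+z²) = 11.46 + 2×1.12×√(1+2.5²) = 17.49 ft
R = A/P = 15.97/17.49 = 0.9131 ft
Q = (1.486/n)·A·R^(2/3)·S^(1/2) = (1.486/0.015) × 15.97 × 0.9131^(2/3) × 0.00081^(1/2) = 42.38 ft³/s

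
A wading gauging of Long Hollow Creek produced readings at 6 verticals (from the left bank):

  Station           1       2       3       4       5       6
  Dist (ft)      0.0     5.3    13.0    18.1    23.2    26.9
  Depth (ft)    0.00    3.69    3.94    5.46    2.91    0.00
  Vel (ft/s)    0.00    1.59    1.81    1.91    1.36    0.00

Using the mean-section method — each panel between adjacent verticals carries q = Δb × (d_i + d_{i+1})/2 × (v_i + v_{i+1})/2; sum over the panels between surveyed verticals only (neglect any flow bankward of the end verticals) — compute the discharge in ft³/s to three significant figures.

141 ft³/s

Panel 1-2: Δb = 5.3 ft, d̄ = (0.00+3.69)/2 = 1.845, v̄ = (0.00+1.59)/2 = 0.795 → q = 5.3×1.845×0.795 = 7.774 ft³/s
Panel 2-3: Δb = 7.7 ft, d̄ = (3.69+3.94)/2 = 3.815, v̄ = (1.59+1.81)/2 = 1.7 → q = 7.7×3.815×1.7 = 49.94 ft³/s
Panel 3-4: Δb = 5.1 ft, d̄ = (3.94+5.46)/2 = 4.7, v̄ = (1.81+1.91)/2 = 1.86 → q = 5.1×4.7×1.86 = 44.58 ft³/s
Panel 4-5: Δb = 5.1 ft, d̄ = (5.46+2.91)/2 = 4.185, v̄ = (1.91+1.36)/2 = 1.635 → q = 5.1×4.185×1.635 = 34.90 ft³/s
Panel 5-6: Δb = 3.7 ft, d̄ = (2.91+0.00)/2 = 1.455, v̄ = (1.36+0.00)/2 = 0.68 → q = 3.7×1.455×0.68 = 3.661 ft³/s
Q = Σ q = 140.9 ft³/s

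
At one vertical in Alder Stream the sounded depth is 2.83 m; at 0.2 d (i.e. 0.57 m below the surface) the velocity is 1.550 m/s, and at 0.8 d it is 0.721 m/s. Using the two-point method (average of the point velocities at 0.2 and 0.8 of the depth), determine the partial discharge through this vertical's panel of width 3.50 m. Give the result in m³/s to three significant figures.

11.2 m³/s

v̄ = (1.550 + 0.721) / 2 = 1.136 m/s
q = v̄ × d × w = 1.136 × 2.83 × 3.50 = 11.25 m³/s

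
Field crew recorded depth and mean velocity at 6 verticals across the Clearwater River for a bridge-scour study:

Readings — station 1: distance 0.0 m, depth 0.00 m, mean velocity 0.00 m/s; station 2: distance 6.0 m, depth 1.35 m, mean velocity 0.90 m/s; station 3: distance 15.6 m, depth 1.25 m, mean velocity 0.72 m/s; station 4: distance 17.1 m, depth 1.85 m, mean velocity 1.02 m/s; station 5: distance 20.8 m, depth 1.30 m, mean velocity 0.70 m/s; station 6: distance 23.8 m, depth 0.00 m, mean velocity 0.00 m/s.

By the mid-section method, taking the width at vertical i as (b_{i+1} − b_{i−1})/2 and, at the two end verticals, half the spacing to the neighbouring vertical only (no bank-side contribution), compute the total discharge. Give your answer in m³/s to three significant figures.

w_2 = (15.6 − 0.0)/2 = 7.8 m; q_2 = 0.90 × 1.35 × 7.8 = 9.477 m³/s
w_3 = (17.1 − 6.0)/2 = 5.55 m; q_3 = 0.72 × 1.25 × 5.55 = 4.995 m³/s
w_4 = (20.8 − 15.6)/2 = 2.6 m; q_4 = 1.02 × 1.85 × 2.6 = 4.906 m³/s
w_5 = (23.8 − 17.1)/2 = 3.35 m; q_5 = 0.70 × 1.30 × 3.35 = 3.049 m³/s
Stations 1, 6 contribute zero (depth or velocity is 0).
Q = Σ qᵢ = 22.43 m³/s

22.4 m³/s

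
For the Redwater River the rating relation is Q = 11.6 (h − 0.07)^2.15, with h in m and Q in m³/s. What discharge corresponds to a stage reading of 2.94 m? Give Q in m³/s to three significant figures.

Q = 11.6 × (2.94 − 0.07)^2.15 = 11.6 × 2.87^2.15 = 111.9 m³/s

112 m³/s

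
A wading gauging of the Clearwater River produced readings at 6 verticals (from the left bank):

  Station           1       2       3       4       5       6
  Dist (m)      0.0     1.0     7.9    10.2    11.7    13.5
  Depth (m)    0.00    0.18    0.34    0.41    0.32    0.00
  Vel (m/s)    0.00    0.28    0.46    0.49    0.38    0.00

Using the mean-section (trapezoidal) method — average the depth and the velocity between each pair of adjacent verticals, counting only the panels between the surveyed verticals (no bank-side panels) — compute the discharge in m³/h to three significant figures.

4960 m³/h

Panel 1-2: Δb = 1 m, d̄ = (0.00+0.18)/2 = 0.09, v̄ = (0.00+0.28)/2 = 0.14 → q = 1×0.09×0.14 = 0.01260 m³/s
Panel 2-3: Δb = 6.9 m, d̄ = (0.18+0.34)/2 = 0.26, v̄ = (0.28+0.46)/2 = 0.37 → q = 6.9×0.26×0.37 = 0.6638 m³/s
Panel 3-4: Δb = 2.3 m, d̄ = (0.34+0.41)/2 = 0.375, v̄ = (0.46+0.49)/2 = 0.475 → q = 2.3×0.375×0.475 = 0.4097 m³/s
Panel 4-5: Δb = 1.5 m, d̄ = (0.41+0.32)/2 = 0.365, v̄ = (0.49+0.38)/2 = 0.435 → q = 1.5×0.365×0.435 = 0.2382 m³/s
Panel 5-6: Δb = 1.8 m, d̄ = (0.32+0.00)/2 = 0.16, v̄ = (0.38+0.00)/2 = 0.19 → q = 1.8×0.16×0.19 = 0.05472 m³/s
Q = Σ q = 1.379 m³/s
= 1.379 × 3600 = 4964 m³/h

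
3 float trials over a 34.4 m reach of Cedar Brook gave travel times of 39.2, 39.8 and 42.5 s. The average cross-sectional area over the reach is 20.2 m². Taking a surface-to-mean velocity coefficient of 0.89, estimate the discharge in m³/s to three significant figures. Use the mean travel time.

t̄ = (39.2 + 39.8 + 42.5) / 3 = 40.5 s
v_surface = L / t̄ = 34.4 / 40.5 = 0.8494 m/s
v_mean = 0.89 × 0.8494 = 0.7560 m/s
Q = A × v_mean = 20.2 × 0.7560 = 15.27 m³/s

15.3 m³/s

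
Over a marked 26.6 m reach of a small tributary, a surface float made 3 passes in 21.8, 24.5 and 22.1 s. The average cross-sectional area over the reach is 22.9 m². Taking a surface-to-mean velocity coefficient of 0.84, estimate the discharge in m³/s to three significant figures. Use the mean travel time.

22.4 m³/s

t̄ = (21.8 + 24.5 + 22.1) / 3 = 22.8 s
v_surface = L / t̄ = 26.6 / 22.8 = 1.167 m/s
v_mean = 0.84 × 1.167 = 0.9800 m/s
Q = A × v_mean = 22.9 × 0.9800 = 22.44 m³/s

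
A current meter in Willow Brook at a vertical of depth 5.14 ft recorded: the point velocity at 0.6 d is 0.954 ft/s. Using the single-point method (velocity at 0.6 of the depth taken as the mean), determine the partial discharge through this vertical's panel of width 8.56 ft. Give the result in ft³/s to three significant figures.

42.0 ft³/s

v̄ = v₀.₆ = 0.954 ft/s
q = v̄ × d × w = 0.9540 × 5.14 × 8.56 = 41.97 ft³/s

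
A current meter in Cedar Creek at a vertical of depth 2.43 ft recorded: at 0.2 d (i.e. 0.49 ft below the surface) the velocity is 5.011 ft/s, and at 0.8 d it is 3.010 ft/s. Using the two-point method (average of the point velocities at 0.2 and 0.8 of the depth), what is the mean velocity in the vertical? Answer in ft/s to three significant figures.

v̄ = (5.011 + 3.010) / 2 = 4.011 ft/s

4.01 ft/s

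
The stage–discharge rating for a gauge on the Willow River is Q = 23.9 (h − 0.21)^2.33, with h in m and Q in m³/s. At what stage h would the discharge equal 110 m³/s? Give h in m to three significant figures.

2.14 m

h − h₀ = (Q/C)^(1/b) = (110/23.9)^(1/2.33) = 1.926 m
h = 0.21 + 1.926 = 2.136 m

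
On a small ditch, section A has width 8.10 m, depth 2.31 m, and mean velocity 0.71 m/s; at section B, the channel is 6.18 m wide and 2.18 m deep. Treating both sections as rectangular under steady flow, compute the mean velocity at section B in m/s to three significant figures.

Q = A₁V₁ = (8.10×2.31) × 0.71 = 13.28 m³/s
A₂ = 6.18 × 2.18 = 13.47 m²
V₂ = Q/A₂ = 13.28/13.47 = 0.9861 m/s

0.986 m/s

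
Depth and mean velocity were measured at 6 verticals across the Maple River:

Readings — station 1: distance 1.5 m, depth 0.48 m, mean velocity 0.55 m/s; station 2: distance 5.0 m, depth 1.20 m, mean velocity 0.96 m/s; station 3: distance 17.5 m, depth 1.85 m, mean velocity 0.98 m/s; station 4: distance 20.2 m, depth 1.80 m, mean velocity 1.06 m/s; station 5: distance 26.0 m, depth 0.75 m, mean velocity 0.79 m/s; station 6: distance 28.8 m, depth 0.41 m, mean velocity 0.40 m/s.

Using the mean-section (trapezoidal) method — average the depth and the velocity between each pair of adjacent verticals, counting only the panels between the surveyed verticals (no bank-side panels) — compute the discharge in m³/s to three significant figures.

33.5 m³/s

Panel 1-2: Δb = 3.5 m, d̄ = (0.48+1.20)/2 = 0.84, v̄ = (0.55+0.96)/2 = 0.755 → q = 3.5×0.84×0.755 = 2.220 m³/s
Panel 2-3: Δb = 12.5 m, d̄ = (1.20+1.85)/2 = 1.525, v̄ = (0.96+0.98)/2 = 0.97 → q = 12.5×1.525×0.97 = 18.49 m³/s
Panel 3-4: Δb = 2.7 m, d̄ = (1.85+1.80)/2 = 1.825, v̄ = (0.98+1.06)/2 = 1.02 → q = 2.7×1.825×1.02 = 5.026 m³/s
Panel 4-5: Δb = 5.8 m, d̄ = (1.80+0.75)/2 = 1.275, v̄ = (1.06+0.79)/2 = 0.925 → q = 5.8×1.275×0.925 = 6.840 m³/s
Panel 5-6: Δb = 2.8 m, d̄ = (0.75+0.41)/2 = 0.58, v̄ = (0.79+0.40)/2 = 0.595 → q = 2.8×0.58×0.595 = 0.9663 m³/s
Q = Σ q = 33.54 m³/s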